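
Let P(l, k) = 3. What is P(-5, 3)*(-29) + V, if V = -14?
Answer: -101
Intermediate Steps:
P(-5, 3)*(-29) + V = 3*(-29) - 14 = -87 - 14 = -101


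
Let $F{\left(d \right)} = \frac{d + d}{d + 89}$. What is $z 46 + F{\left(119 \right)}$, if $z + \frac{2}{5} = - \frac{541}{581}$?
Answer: $- \frac{18154033}{302120} \approx -60.089$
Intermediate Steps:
$z = - \frac{3867}{2905}$ ($z = - \frac{2}{5} - \frac{541}{581} = - \frac{3867}{2905} \approx -1.3312$)
$F{\left(d \right)} = \frac{2 d}{89 + d}$
$z 46 + F{\left(119 \right)} = \left(- \frac{3867}{2905}\right) 46 + 2 \cdot 119 \frac{1}{89 + 119} = - \frac{177882}{2905} + 2 \cdot 119 \cdot \frac{1}{208} = - \frac{177882}{2905} + \frac{119}{104} = - \frac{18154033}{302120}$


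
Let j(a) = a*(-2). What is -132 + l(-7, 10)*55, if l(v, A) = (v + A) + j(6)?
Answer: -627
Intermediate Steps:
j(a) = -2*a
l(v, A) = -12 + A + v (l(v, A) = (v + A) - 2*6 = (A + v) - 12 = -12 + A + v)
-132 + l(-7, 10)*55 = -132 + (-12 + 10 - 7)*55 = -132 - 9*55 = -132 - 495 = -627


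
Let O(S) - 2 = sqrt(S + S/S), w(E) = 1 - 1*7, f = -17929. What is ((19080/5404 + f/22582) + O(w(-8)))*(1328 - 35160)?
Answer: -349220247500/2179163 - 33832*I*sqrt(5) ≈ -1.6025e+5 - 75651.0*I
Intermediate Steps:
w(E) = -6 (w(E) = 1 - 7 = -6)
O(S) = 2 + sqrt(1 + S) (O(S) = 2 + sqrt(S + S/S) = 2 + sqrt(S + 1) = 2 + sqrt(1 + S))
((19080/5404 + f/22582) + O(w(-8)))*(1328 - 35160) = ((19080/5404 - 17929/22582) + (2 + sqrt(1 - 6)))*(1328 - 35160) = ((19080*(1/5404) - 17929*1/22582) + (2 + sqrt(-5)))*(-33832) = ((4770/1351 - 17929/22582) + (2 + I*sqrt(5)))*(-33832) = (11927723/4358326 + (2 + I*sqrt(5)))*(-33832) = (20644375/4358326 + I*sqrt(5))*(-33832) = -349220247500/2179163 - 33832*I*sqrt(5)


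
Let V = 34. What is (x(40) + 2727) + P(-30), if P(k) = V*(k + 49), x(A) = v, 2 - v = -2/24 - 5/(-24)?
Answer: 26999/8 ≈ 3374.9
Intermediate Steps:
v = 15/8 (v = 2 - (-2/24 - 5/(-24)) = 2 - (-2*1/24 - 5*(-1/24)) = 2 - (-1/12 + 5/24) = 2 - 1*⅛ = 2 - ⅛ = 15/8 ≈ 1.8750)
x(A) = 15/8
P(k) = 1666 + 34*k (P(k) = 34*(k + 49) = 34*(49 + k) = 1666 + 34*k)
(x(40) + 2727) + P(-30) = (15/8 + 2727) + (1666 + 34*(-30)) = 21831/8 + (1666 - 1020) = 21831/8 + 646 = 26999/8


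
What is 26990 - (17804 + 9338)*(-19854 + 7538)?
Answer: 334307862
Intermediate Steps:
26990 - (17804 + 9338)*(-19854 + 7538) = 26990 - 27142*(-12316) = 26990 - 1*(-334280872) = 26990 + 334280872 = 334307862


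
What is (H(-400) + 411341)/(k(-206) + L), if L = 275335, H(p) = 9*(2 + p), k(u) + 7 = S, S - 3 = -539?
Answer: 407759/274792 ≈ 1.4839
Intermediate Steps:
S = -536 (S = 3 - 539 = -536)
k(u) = -543 (k(u) = -7 - 536 = -543)
H(p) = 18 + 9*p
(H(-400) + 411341)/(k(-206) + L) = ((18 + 9*(-400)) + 411341)/(-543 + 275335) = ((18 - 3600) + 411341)/274792 = (-3582 + 411341)*(1/274792) = 407759*(1/274792) = 407759/274792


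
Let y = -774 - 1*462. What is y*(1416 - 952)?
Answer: -573504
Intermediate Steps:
y = -1236 (y = -774 - 462 = -1236)
y*(1416 - 952) = -1236*(1416 - 952) = -1236*464 = -573504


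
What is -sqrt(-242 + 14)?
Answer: -2*I*sqrt(57) ≈ -15.1*I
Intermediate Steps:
-sqrt(-242 + 14) = -sqrt(-228) = -2*I*sqrt(57)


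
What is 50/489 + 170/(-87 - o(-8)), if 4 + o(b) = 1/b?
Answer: -4130/2119 ≈ -1.9490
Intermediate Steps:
o(b) = -4 + 1/b
50/489 + 170/(-87 - o(-8)) = 50/489 + 170/(-87 - (-4 + 1/(-8))) = 50*(1/489) + 170/(-87 - (-4 - ⅛)) = 50/489 + 170/(-87 - 1*(-33/8)) = 50/489 + 170/(-87 + 33/8) = 50/489 + 170/(-663/8) = 50/489 + 170*(-8/663) = 50/489 - 80/39 = -4130/2119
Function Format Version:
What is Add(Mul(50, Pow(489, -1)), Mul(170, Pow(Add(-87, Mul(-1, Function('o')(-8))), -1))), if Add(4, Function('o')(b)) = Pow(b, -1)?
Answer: Rational(-4130, 2119) ≈ -1.9490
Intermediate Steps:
Function('o')(b) = Add(-4, Pow(b, -1))
Add(Mul(50, Pow(489, -1)), Mul(170, Pow(Add(-87, Mul(-1, Function('o')(-8))), -1))) = Add(Mul(50, Pow(489, -1)), Mul(170, Pow(Add(-87, Mul(-1, Add(-4, Pow(-8, -1)))), -1))) = Add(Mul(50, Rational(1, 489)), Mul(170, Pow(Add(-87, Mul(-1, Add(-4, Rational(-1, 8)))), -1))) = Add(Rational(50, 489), Mul(170, Pow(Add(-87, Mul(-1, Rational(-33, 8))), -1))) = Add(Rational(50, 489), Mul(170, Pow(Add(-87, Rational(33, 8)), -1))) = Add(Rational(50, 489), Mul(170, Pow(Rational(-663, 8), -1))) = Add(Rational(50, 489), Mul(170, Rational(-8, 663))) = Add(Rational(50, 489), Rational(-80, 39)) = Rational(-4130, 2119)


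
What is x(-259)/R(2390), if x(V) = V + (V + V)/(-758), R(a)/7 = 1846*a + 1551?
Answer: -13986/1672713089 ≈ -8.3613e-6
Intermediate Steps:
R(a) = 10857 + 12922*a (R(a) = 7*(1846*a + 1551) = 7*(1551 + 1846*a) = 10857 + 12922*a)
x(V) = 378*V/379 (x(V) = V + (2*V)*(-1/758) = V - V/379 = 378*V/379)
x(-259)/R(2390) = ((378/379)*(-259))/(10857 + 12922*2390) = -97902/(379*(10857 + 30883580)) = -97902/379/30894437 = -97902/379*1/30894437 = -13986/1672713089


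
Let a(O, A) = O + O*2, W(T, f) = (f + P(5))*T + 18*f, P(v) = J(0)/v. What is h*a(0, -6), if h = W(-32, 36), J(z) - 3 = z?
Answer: 0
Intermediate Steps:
J(z) = 3 + z
P(v) = 3/v (P(v) = (3 + 0)/v = 3/v)
W(T, f) = 18*f + T*(⅗ + f) (W(T, f) = (f + 3/5)*T + 18*f = (f + 3*(⅕))*T + 18*f = (f + ⅗)*T + 18*f = (⅗ + f)*T + 18*f = T*(⅗ + f) + 18*f = 18*f + T*(⅗ + f))
a(O, A) = 3*O (a(O, A) = O + 2*O = 3*O)
h = -2616/5 (h = 18*36 + (⅗)*(-32) - 32*36 = 648 - 96/5 - 1152 = -2616/5 ≈ -523.20)
h*a(0, -6) = -7848*0/5 = -2616/5*0 = 0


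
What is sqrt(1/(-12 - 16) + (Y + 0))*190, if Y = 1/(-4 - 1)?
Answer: 19*I*sqrt(1155)/7 ≈ 92.246*I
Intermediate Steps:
Y = -1/5 (Y = 1/(-5) = -1/5 ≈ -0.20000)
sqrt(1/(-12 - 16) + (Y + 0))*190 = sqrt(1/(-12 - 16) + (-1/5 + 0))*190 = sqrt(1/(-28) - 1/5)*190 = sqrt(-1/28 - 1/5)*190 = sqrt(-33/140)*190 = (I*sqrt(1155)/70)*190 = 19*I*sqrt(1155)/7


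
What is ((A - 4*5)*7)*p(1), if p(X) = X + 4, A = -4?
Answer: -840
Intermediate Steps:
p(X) = 4 + X
((A - 4*5)*7)*p(1) = ((-4 - 4*5)*7)*(4 + 1) = ((-4 - 20)*7)*5 = -24*7*5 = -168*5 = -840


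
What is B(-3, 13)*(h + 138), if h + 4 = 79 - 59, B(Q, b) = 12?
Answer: 1848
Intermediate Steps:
h = 16 (h = -4 + (79 - 59) = -4 + 20 = 16)
B(-3, 13)*(h + 138) = 12*(16 + 138) = 12*154 = 1848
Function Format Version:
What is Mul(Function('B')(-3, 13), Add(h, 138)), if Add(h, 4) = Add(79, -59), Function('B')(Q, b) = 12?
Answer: 1848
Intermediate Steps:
h = 16 (h = Add(-4, Add(79, -59)) = Add(-4, 20) = 16)
Mul(Function('B')(-3, 13), Add(h, 138)) = Mul(12, Add(16, 138)) = Mul(12, 154) = 1848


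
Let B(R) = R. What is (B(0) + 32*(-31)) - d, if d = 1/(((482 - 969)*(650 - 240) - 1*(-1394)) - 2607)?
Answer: -199275935/200883 ≈ -992.00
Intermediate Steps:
d = -1/200883 (d = 1/((-487*410 + 1394) - 2607) = 1/((-199670 + 1394) - 2607) = 1/(-198276 - 2607) = 1/(-200883) = -1/200883 ≈ -4.9780e-6)
(B(0) + 32*(-31)) - d = (0 + 32*(-31)) - 1*(-1/200883) = (0 - 992) + 1/200883 = -992 + 1/200883 = -199275935/200883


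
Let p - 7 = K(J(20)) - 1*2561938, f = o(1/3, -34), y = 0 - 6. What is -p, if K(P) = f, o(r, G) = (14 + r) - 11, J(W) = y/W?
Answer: 7685783/3 ≈ 2.5619e+6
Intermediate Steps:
y = -6
J(W) = -6/W
o(r, G) = 3 + r
f = 10/3 (f = 3 + 1/3 = 3 + ⅓ = 10/3 ≈ 3.3333)
K(P) = 10/3
p = -7685783/3 (p = 7 + (10/3 - 1*2561938) = 7 + (10/3 - 2561938) = 7 - 7685804/3 = -7685783/3 ≈ -2.5619e+6)
-p = -1*(-7685783/3) = 7685783/3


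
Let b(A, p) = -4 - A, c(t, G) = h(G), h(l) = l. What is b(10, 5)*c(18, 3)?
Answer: -42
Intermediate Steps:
c(t, G) = G
b(10, 5)*c(18, 3) = (-4 - 1*10)*3 = (-4 - 10)*3 = -14*3 = -42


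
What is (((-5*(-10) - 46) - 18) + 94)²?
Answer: 6400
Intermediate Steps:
(((-5*(-10) - 46) - 18) + 94)² = (((50 - 46) - 18) + 94)² = ((4 - 18) + 94)² = (-14 + 94)² = 80² = 6400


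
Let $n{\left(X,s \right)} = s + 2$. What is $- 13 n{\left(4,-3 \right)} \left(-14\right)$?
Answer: $-182$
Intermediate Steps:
$n{\left(X,s \right)} = 2 + s$
$- 13 n{\left(4,-3 \right)} \left(-14\right) = - 13 \left(2 - 3\right) \left(-14\right) = \left(-13\right) \left(-1\right) \left(-14\right) = 13 \left(-14\right) = -182$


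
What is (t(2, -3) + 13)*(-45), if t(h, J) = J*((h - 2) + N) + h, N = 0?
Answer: -675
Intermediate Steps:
t(h, J) = h + J*(-2 + h) (t(h, J) = J*((h - 2) + 0) + h = J*((-2 + h) + 0) + h = J*(-2 + h) + h = h + J*(-2 + h))
(t(2, -3) + 13)*(-45) = ((2 - 2*(-3) - 3*2) + 13)*(-45) = ((2 + 6 - 6) + 13)*(-45) = (2 + 13)*(-45) = 15*(-45) = -675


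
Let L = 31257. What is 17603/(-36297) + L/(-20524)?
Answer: -1495819301/744959628 ≈ -2.0079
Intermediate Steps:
17603/(-36297) + L/(-20524) = 17603/(-36297) + 31257/(-20524) = 17603*(-1/36297) + 31257*(-1/20524) = -17603/36297 - 31257/20524 = -1495819301/744959628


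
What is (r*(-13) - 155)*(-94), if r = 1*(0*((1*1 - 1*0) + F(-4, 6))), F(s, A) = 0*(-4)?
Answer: 14570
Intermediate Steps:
F(s, A) = 0
r = 0 (r = 1*(0*((1*1 - 1*0) + 0)) = 1*(0*((1 + 0) + 0)) = 1*(0*(1 + 0)) = 1*(0*1) = 1*0 = 0)
(r*(-13) - 155)*(-94) = (0*(-13) - 155)*(-94) = (0 - 155)*(-94) = -155*(-94) = 14570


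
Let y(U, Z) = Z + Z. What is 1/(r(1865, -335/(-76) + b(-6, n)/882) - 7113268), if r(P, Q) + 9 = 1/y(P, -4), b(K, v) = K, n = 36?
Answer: -8/56906217 ≈ -1.4058e-7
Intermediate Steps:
y(U, Z) = 2*Z
r(P, Q) = -73/8 (r(P, Q) = -9 + 1/(2*(-4)) = -9 + 1/(-8) = -9 - ⅛ = -73/8)
1/(r(1865, -335/(-76) + b(-6, n)/882) - 7113268) = 1/(-73/8 - 7113268) = 1/(-56906217/8) = -8/56906217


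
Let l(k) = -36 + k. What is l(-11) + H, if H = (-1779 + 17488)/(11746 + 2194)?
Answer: -639471/13940 ≈ -45.873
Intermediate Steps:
H = 15709/13940 ≈ 1.1269
l(-11) + H = (-36 - 11) + 15709/13940 = -47 + 15709/13940 = -639471/13940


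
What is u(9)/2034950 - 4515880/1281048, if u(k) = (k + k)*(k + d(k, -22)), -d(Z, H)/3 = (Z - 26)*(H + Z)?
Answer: -575291906441/162929289225 ≈ -3.5309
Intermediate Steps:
d(Z, H) = -3*(-26 + Z)*(H + Z) (d(Z, H) = -3*(Z - 26)*(H + Z) = -3*(-26 + Z)*(H + Z))
u(k) = 2*k*(-1716 - 3*k² + 145*k) (u(k) = (k + k)*(k + (-3*k² + 78*(-22) + 78*k - 3*(-22)*k)) = (2*k)*(k + (-3*k² - 1716 + 78*k + 66*k)) = (2*k)*(k + (-1716 - 3*k² + 144*k)) = (2*k)*(-1716 - 3*k² + 145*k) = 2*k*(-1716 - 3*k² + 145*k))
u(9)/2034950 - 4515880/1281048 = (2*9*(-1716 - 3*9² + 145*9))/2034950 - 4515880/1281048 = (2*9*(-1716 - 3*81 + 1305))*(1/2034950) - 4515880*1/1281048 = (2*9*(-1716 - 243 + 1305))*(1/2034950) - 564485/160131 = (2*9*(-654))*(1/2034950) - 564485/160131 = -11772*1/2034950 - 564485/160131 = -5886/1017475 - 564485/160131 = -575291906441/162929289225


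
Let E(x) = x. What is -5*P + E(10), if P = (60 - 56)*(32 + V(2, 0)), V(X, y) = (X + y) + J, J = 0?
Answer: -670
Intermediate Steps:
V(X, y) = X + y (V(X, y) = (X + y) + 0 = X + y)
P = 136 (P = (60 - 56)*(32 + (2 + 0)) = 4*(32 + 2) = 4*34 = 136)
-5*P + E(10) = -5*136 + 10 = -680 + 10 = -670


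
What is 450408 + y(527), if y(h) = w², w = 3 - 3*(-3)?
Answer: 450552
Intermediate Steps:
w = 12 (w = 3 + 9 = 12)
y(h) = 144 (y(h) = 12² = 144)
450408 + y(527) = 450408 + 144 = 450552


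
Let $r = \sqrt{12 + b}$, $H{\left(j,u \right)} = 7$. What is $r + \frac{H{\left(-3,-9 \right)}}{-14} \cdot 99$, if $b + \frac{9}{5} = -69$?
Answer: $- \frac{99}{2} + \frac{7 i \sqrt{30}}{5} \approx -49.5 + 7.6681 i$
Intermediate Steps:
$b = - \frac{354}{5}$ ($b = - \frac{9}{5} - 69 = - \frac{354}{5} \approx -70.8$)
$r = \frac{7 i \sqrt{30}}{5}$ ($r = \sqrt{12 - \frac{354}{5}} = \sqrt{- \frac{294}{5}} = \frac{7 i \sqrt{30}}{5} \approx 7.6681 i$)
$r + \frac{H{\left(-3,-9 \right)}}{-14} \cdot 99 = \frac{7 i \sqrt{30}}{5} + \frac{7}{-14} \cdot 99 = \frac{7 i \sqrt{30}}{5} + 7 \left(- \frac{1}{14}\right) 99 = \frac{7 i \sqrt{30}}{5} - \frac{99}{2} = - \frac{99}{2} + \frac{7 i \sqrt{30}}{5}$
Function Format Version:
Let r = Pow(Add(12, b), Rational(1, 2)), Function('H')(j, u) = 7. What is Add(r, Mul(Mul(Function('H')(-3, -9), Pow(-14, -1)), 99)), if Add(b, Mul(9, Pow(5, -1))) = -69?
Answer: Add(Rational(-99, 2), Mul(Rational(7, 5), I, Pow(30, Rational(1, 2)))) ≈ Add(-49.500, Mul(7.6681, I))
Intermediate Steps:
b = Rational(-354, 5) (b = Add(Rational(-9, 5), -69) = Rational(-354, 5) ≈ -70.800)
r = Mul(Rational(7, 5), I, Pow(30, Rational(1, 2))) (r = Pow(Add(12, Rational(-354, 5)), Rational(1, 2)) = Pow(Rational(-294, 5), Rational(1, 2)) = Mul(Rational(7, 5), I, Pow(30, Rational(1, 2))) ≈ Mul(7.6681, I))
Add(r, Mul(Mul(Function('H')(-3, -9), Pow(-14, -1)), 99)) = Add(Mul(Rational(7, 5), I, Pow(30, Rational(1, 2))), Mul(Mul(7, Pow(-14, -1)), 99)) = Add(Mul(Rational(7, 5), I, Pow(30, Rational(1, 2))), Mul(Mul(7, Rational(-1, 14)), 99)) = Add(Mul(Rational(7, 5), I, Pow(30, Rational(1, 2))), Mul(Rational(-1, 2), 99)) = Add(Mul(Rational(7, 5), I, Pow(30, Rational(1, 2))), Rational(-99, 2)) = Add(Rational(-99, 2), Mul(Rational(7, 5), I, Pow(30, Rational(1, 2))))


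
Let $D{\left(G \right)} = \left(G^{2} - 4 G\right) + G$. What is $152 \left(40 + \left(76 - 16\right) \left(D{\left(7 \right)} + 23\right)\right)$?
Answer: $471200$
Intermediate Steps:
$D{\left(G \right)} = G^{2} - 3 G$
$152 \left(40 + \left(76 - 16\right) \left(D{\left(7 \right)} + 23\right)\right) = 152 \left(40 + \left(76 - 16\right) \left(7 \left(-3 + 7\right) + 23\right)\right) = 152 \left(40 + 60 \left(7 \cdot 4 + 23\right)\right) = 152 \left(40 + 60 \left(28 + 23\right)\right) = 152 \left(40 + 60 \cdot 51\right) = 152 \left(40 + 3060\right) = 152 \cdot 3100 = 471200$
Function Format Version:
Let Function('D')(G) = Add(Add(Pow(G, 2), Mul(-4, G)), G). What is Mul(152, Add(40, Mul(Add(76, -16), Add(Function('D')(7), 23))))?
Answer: 471200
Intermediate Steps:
Function('D')(G) = Add(Pow(G, 2), Mul(-3, G))
Mul(152, Add(40, Mul(Add(76, -16), Add(Function('D')(7), 23)))) = Mul(152, Add(40, Mul(Add(76, -16), Add(Mul(7, Add(-3, 7)), 23)))) = Mul(152, Add(40, Mul(60, Add(Mul(7, 4), 23)))) = Mul(152, Add(40, Mul(60, Add(28, 23)))) = Mul(152, Add(40, Mul(60, 51))) = Mul(152, Add(40, 3060)) = Mul(152, 3100) = 471200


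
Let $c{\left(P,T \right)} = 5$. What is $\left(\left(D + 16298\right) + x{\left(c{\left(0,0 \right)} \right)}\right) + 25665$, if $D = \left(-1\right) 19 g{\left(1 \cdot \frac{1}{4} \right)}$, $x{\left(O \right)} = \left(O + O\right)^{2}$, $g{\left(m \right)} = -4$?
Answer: $42139$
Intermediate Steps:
$x{\left(O \right)} = 4 O^{2}$ ($x{\left(O \right)} = \left(2 O\right)^{2} = 4 O^{2}$)
$D = 76$ ($D = \left(-1\right) 19 \left(-4\right) = \left(-19\right) \left(-4\right) = 76$)
$\left(\left(D + 16298\right) + x{\left(c{\left(0,0 \right)} \right)}\right) + 25665 = \left(\left(76 + 16298\right) + 4 \cdot 5^{2}\right) + 25665 = \left(16374 + 4 \cdot 25\right) + 25665 = \left(16374 + 100\right) + 25665 = 16474 + 25665 = 42139$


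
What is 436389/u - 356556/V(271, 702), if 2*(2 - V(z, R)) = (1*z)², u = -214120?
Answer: 40214814149/5241443480 ≈ 7.6725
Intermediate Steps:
V(z, R) = 2 - z²/2
436389/u - 356556/V(271, 702) = 436389/(-214120) - 356556/(2 - ½*271²) = 436389*(-1/214120) - 356556/(2 - ½*73441) = -436389/214120 - 356556/(2 - 73441/2) = -436389/214120 - 356556/(-73437/2) = -436389/214120 - 356556*(-2/73437) = -436389/214120 + 237704/24479 = 40214814149/5241443480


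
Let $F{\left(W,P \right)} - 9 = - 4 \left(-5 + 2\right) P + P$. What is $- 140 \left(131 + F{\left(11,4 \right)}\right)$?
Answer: $-26880$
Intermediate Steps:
$F{\left(W,P \right)} = 9 + 13 P$ ($F{\left(W,P \right)} = 9 + \left(- 4 \left(-5 + 2\right) P + P\right) = 9 + \left(\left(-4\right) \left(-3\right) P + P\right) = 9 + \left(12 P + P\right) = 9 + 13 P$)
$- 140 \left(131 + F{\left(11,4 \right)}\right) = - 140 \left(131 + \left(9 + 13 \cdot 4\right)\right) = - 140 \left(131 + \left(9 + 52\right)\right) = - 140 \left(131 + 61\right) = \left(-140\right) 192 = -26880$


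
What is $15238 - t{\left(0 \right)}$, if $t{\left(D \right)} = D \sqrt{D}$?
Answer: $15238$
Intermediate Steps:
$t{\left(D \right)} = D^{\frac{3}{2}}$
$15238 - t{\left(0 \right)} = 15238 - 0^{\frac{3}{2}} = 15238 - 0 = 15238 + 0 = 15238$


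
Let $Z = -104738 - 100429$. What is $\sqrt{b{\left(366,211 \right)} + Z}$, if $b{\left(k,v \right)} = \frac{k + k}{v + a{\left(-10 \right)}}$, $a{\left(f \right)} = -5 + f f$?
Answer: $\frac{i \sqrt{533633145}}{51} \approx 452.95 i$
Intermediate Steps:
$Z = -205167$
$a{\left(f \right)} = -5 + f^{2}$
$b{\left(k,v \right)} = \frac{2 k}{95 + v}$ ($b{\left(k,v \right)} = \frac{k + k}{v - \left(5 - \left(-10\right)^{2}\right)} = \frac{2 k}{v + \left(-5 + 100\right)} = \frac{2 k}{v + 95} = \frac{2 k}{95 + v}$)
$\sqrt{b{\left(366,211 \right)} + Z} = \sqrt{2 \cdot 366 \frac{1}{95 + 211} - 205167} = \sqrt{2 \cdot 366 \cdot \frac{1}{306} - 205167} = \sqrt{\frac{122}{51} - 205167} = \sqrt{- \frac{10463395}{51}} = \frac{i \sqrt{533633145}}{51}$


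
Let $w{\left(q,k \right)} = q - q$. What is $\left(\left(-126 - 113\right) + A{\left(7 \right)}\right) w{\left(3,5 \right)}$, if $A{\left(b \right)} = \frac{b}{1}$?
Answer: $0$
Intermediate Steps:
$A{\left(b \right)} = b$ ($A{\left(b \right)} = b 1 = b$)
$w{\left(q,k \right)} = 0$
$\left(\left(-126 - 113\right) + A{\left(7 \right)}\right) w{\left(3,5 \right)} = \left(\left(-126 - 113\right) + 7\right) 0 = \left(-239 + 7\right) 0 = \left(-232\right) 0 = 0$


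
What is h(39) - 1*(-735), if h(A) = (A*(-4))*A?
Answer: -5349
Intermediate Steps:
h(A) = -4*A**2 (h(A) = (-4*A)*A = -4*A**2)
h(39) - 1*(-735) = -4*39**2 - 1*(-735) = -4*1521 + 735 = -6084 + 735 = -5349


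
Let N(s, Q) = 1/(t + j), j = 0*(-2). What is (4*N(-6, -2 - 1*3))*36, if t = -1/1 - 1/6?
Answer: -864/7 ≈ -123.43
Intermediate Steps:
j = 0
t = -7/6 (t = -1*1 - 1*⅙ = -1 - ⅙ = -7/6 ≈ -1.1667)
N(s, Q) = -6/7 (N(s, Q) = 1/(-7/6 + 0) = 1/(-7/6) = -6/7)
(4*N(-6, -2 - 1*3))*36 = (4*(-6/7))*36 = -24/7*36 = -864/7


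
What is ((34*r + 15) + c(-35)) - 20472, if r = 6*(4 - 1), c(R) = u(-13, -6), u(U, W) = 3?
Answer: -19842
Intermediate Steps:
c(R) = 3
r = 18 (r = 6*3 = 18)
((34*r + 15) + c(-35)) - 20472 = ((34*18 + 15) + 3) - 20472 = ((612 + 15) + 3) - 20472 = (627 + 3) - 20472 = 630 - 20472 = -19842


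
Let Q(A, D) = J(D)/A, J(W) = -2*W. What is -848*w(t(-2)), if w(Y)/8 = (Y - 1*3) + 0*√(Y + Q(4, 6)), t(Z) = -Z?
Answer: 6784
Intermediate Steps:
Q(A, D) = -2*D/A (Q(A, D) = (-2*D)/A = -2*D/A)
w(Y) = -24 + 8*Y (w(Y) = 8*((Y - 1*3) + 0*√(Y - 2*6/4)) = 8*((Y - 3) + 0*√(Y - 2*6*¼)) = 8*((-3 + Y) + 0*√(Y - 3)) = 8*((-3 + Y) + 0*√(-3 + Y)) = 8*((-3 + Y) + 0) = 8*(-3 + Y) = -24 + 8*Y)
-848*w(t(-2)) = -848*(-24 + 8*(-1*(-2))) = -848*(-24 + 8*2) = -848*(-24 + 16) = -848*(-8) = 6784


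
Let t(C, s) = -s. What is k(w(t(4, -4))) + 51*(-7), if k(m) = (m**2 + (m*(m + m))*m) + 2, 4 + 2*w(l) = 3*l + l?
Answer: 113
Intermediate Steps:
w(l) = -2 + 2*l (w(l) = -2 + (3*l + l)/2 = -2 + (4*l)/2 = -2 + 2*l)
k(m) = 2 + m**2 + 2*m**3 (k(m) = (m**2 + (m*(2*m))*m) + 2 = (m**2 + (2*m**2)*m) + 2 = (m**2 + 2*m**3) + 2 = 2 + m**2 + 2*m**3)
k(w(t(4, -4))) + 51*(-7) = (2 + (-2 + 2*(-1*(-4)))**2 + 2*(-2 + 2*(-1*(-4)))**3) + 51*(-7) = (2 + (-2 + 2*4)**2 + 2*(-2 + 2*4)**3) - 357 = (2 + (-2 + 8)**2 + 2*(-2 + 8)**3) - 357 = (2 + 6**2 + 2*6**3) - 357 = (2 + 36 + 2*216) - 357 = (2 + 36 + 432) - 357 = 470 - 357 = 113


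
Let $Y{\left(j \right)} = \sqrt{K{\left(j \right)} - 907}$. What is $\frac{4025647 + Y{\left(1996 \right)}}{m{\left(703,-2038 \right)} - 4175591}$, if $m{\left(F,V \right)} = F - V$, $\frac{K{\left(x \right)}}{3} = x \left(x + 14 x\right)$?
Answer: $- \frac{4025647}{4172850} - \frac{\sqrt{179279813}}{4172850} \approx -0.96793$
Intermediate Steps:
$K{\left(x \right)} = 45 x^{2}$ ($K{\left(x \right)} = 3 x \left(x + 14 x\right) = 3 x 15 x = 3 \cdot 15 x^{2} = 45 x^{2}$)
$Y{\left(j \right)} = \sqrt{-907 + 45 j^{2}}$ ($Y{\left(j \right)} = \sqrt{45 j^{2} - 907} = \sqrt{-907 + 45 j^{2}}$)
$\frac{4025647 + Y{\left(1996 \right)}}{m{\left(703,-2038 \right)} - 4175591} = \frac{4025647 + \sqrt{-907 + 45 \cdot 1996^{2}}}{\left(703 - -2038\right) - 4175591} = \frac{4025647 + \sqrt{-907 + 45 \cdot 3984016}}{\left(703 + 2038\right) - 4175591} = \frac{4025647 + \sqrt{-907 + 179280720}}{2741 - 4175591} = \frac{4025647 + \sqrt{179279813}}{-4172850} = \left(4025647 + \sqrt{179279813}\right) \left(- \frac{1}{4172850}\right) = - \frac{4025647}{4172850} - \frac{\sqrt{179279813}}{4172850}$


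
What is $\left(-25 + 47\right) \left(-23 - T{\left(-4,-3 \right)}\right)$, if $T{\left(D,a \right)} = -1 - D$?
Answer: $-572$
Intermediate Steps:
$\left(-25 + 47\right) \left(-23 - T{\left(-4,-3 \right)}\right) = \left(-25 + 47\right) \left(-23 - \left(-1 - -4\right)\right) = 22 \left(-23 - \left(-1 + 4\right)\right) = 22 \left(-23 - 3\right) = 22 \left(-26\right) = -572$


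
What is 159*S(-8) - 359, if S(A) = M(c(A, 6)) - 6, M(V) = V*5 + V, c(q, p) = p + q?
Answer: -3221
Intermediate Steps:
M(V) = 6*V (M(V) = 5*V + V = 6*V)
S(A) = 30 + 6*A (S(A) = 6*(6 + A) - 6 = (36 + 6*A) - 6 = 30 + 6*A)
159*S(-8) - 359 = 159*(30 + 6*(-8)) - 359 = 159*(30 - 48) - 359 = 159*(-18) - 359 = -2862 - 359 = -3221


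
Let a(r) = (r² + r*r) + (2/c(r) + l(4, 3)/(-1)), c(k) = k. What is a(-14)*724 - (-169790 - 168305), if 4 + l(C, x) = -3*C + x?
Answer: 4418481/7 ≈ 6.3121e+5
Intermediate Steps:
l(C, x) = -4 + x - 3*C (l(C, x) = -4 + (-3*C + x) = -4 + (x - 3*C) = -4 + x - 3*C)
a(r) = 13 + 2/r + 2*r² (a(r) = (r² + r*r) + (2/r + (-4 + 3 - 3*4)/(-1)) = (r² + r²) + (2/r + (-4 + 3 - 12)*(-1)) = 2*r² + (2/r - 13*(-1)) = 2*r² + (2/r + 13) = 2*r² + (13 + 2/r) = 13 + 2/r + 2*r²)
a(-14)*724 - (-169790 - 168305) = (13 + 2/(-14) + 2*(-14)²)*724 - (-169790 - 168305) = (13 + 2*(-1/14) + 2*196)*724 - 1*(-338095) = (13 - ⅐ + 392)*724 + 338095 = (2834/7)*724 + 338095 = 2051816/7 + 338095 = 4418481/7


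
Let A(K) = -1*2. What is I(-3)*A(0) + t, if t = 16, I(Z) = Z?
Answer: 22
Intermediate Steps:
A(K) = -2
I(-3)*A(0) + t = -3*(-2) + 16 = 6 + 16 = 22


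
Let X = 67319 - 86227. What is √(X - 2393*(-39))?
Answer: √74419 ≈ 272.80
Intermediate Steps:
X = -18908
√(X - 2393*(-39)) = √(-18908 - 2393*(-39)) = √(-18908 + 93327) = √74419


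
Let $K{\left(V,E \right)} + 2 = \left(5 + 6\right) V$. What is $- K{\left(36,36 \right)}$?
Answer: $-394$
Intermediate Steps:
$K{\left(V,E \right)} = -2 + 11 V$ ($K{\left(V,E \right)} = -2 + \left(5 + 6\right) V = -2 + 11 V$)
$- K{\left(36,36 \right)} = - (-2 + 11 \cdot 36) = - (-2 + 396) = \left(-1\right) 394 = -394$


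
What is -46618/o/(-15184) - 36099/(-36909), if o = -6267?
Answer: 4890872705/5003121576 ≈ 0.97756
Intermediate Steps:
-46618/o/(-15184) - 36099/(-36909) = -46618/(-6267)/(-15184) - 36099/(-36909) = -46618*(-1/6267)*(-1/15184) - 36099*(-1/36909) = (46618/6267)*(-1/15184) + 1337/1367 = -1793/3659928 + 1337/1367 = 4890872705/5003121576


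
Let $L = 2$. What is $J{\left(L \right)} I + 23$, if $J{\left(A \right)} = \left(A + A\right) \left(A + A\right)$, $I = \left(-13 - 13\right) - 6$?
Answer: $-489$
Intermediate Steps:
$I = -32$ ($I = -26 - 6 = -32$)
$J{\left(A \right)} = 4 A^{2}$ ($J{\left(A \right)} = 2 A 2 A = 4 A^{2}$)
$J{\left(L \right)} I + 23 = 4 \cdot 2^{2} \left(-32\right) + 23 = 4 \cdot 4 \left(-32\right) + 23 = 16 \left(-32\right) + 23 = -512 + 23 = -489$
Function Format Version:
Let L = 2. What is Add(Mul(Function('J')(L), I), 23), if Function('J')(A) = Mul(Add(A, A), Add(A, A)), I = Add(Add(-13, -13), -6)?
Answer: -489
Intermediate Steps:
I = -32 (I = Add(-26, -6) = -32)
Function('J')(A) = Mul(4, Pow(A, 2)) (Function('J')(A) = Mul(Mul(2, A), Mul(2, A)) = Mul(4, Pow(A, 2)))
Add(Mul(Function('J')(L), I), 23) = Add(Mul(Mul(4, Pow(2, 2)), -32), 23) = Add(Mul(Mul(4, 4), -32), 23) = Add(Mul(16, -32), 23) = Add(-512, 23) = -489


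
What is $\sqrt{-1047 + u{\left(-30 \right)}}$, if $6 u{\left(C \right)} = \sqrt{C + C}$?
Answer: $\frac{\sqrt{-9423 + 3 i \sqrt{15}}}{3} \approx 0.019949 + 32.357 i$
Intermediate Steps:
$u{\left(C \right)} = \frac{\sqrt{2} \sqrt{C}}{6}$ ($u{\left(C \right)} = \frac{\sqrt{C + C}}{6} = \frac{\sqrt{2 C}}{6} = \frac{\sqrt{2} \sqrt{C}}{6}$)
$\sqrt{-1047 + u{\left(-30 \right)}} = \sqrt{-1047 + \frac{\sqrt{2} \sqrt{-30}}{6}} = \sqrt{-1047 + \frac{\sqrt{2} i \sqrt{30}}{6}} = \sqrt{-1047 + \frac{i \sqrt{15}}{3}}$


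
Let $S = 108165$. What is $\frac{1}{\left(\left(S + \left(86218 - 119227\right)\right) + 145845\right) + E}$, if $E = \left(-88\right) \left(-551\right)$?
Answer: $\frac{1}{269489} \approx 3.7107 \cdot 10^{-6}$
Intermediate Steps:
$E = 48488$
$\frac{1}{\left(\left(S + \left(86218 - 119227\right)\right) + 145845\right) + E} = \frac{1}{\left(\left(108165 + \left(86218 - 119227\right)\right) + 145845\right) + 48488} = \frac{1}{\left(\left(108165 - 33009\right) + 145845\right) + 48488} = \frac{1}{\left(75156 + 145845\right) + 48488} = \frac{1}{221001 + 48488} = \frac{1}{269489}$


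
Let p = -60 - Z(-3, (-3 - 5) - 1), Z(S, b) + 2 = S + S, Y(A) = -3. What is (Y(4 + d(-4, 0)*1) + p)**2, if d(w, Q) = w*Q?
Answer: 3025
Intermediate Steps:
d(w, Q) = Q*w
Z(S, b) = -2 + 2*S (Z(S, b) = -2 + (S + S) = -2 + 2*S)
p = -52 (p = -60 - (-2 + 2*(-3)) = -60 - (-2 - 6) = -60 - 1*(-8) = -60 + 8 = -52)
(Y(4 + d(-4, 0)*1) + p)**2 = (-3 - 52)**2 = (-55)**2 = 3025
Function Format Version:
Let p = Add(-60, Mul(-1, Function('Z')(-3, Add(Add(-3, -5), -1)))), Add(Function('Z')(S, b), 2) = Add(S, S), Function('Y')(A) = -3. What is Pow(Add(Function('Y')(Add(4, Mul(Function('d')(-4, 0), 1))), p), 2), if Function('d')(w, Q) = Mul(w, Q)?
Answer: 3025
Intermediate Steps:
Function('d')(w, Q) = Mul(Q, w)
Function('Z')(S, b) = Add(-2, Mul(2, S)) (Function('Z')(S, b) = Add(-2, Add(S, S)) = Add(-2, Mul(2, S)))
p = -52 (p = Add(-60, Mul(-1, Add(-2, Mul(2, -3)))) = Add(-60, Mul(-1, Add(-2, -6))) = Add(-60, Mul(-1, -8)) = Add(-60, 8) = -52)
Pow(Add(Function('Y')(Add(4, Mul(Function('d')(-4, 0), 1))), p), 2) = Pow(Add(-3, -52), 2) = Pow(-55, 2) = 3025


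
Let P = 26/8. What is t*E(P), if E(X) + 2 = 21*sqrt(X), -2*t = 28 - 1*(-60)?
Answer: 88 - 462*sqrt(13) ≈ -1577.8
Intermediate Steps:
t = -44 (t = -(28 - 1*(-60))/2 = -(28 + 60)/2 = -1/2*88 = -44)
P = 13/4 (P = 26*(1/8) = 13/4 ≈ 3.2500)
E(X) = -2 + 21*sqrt(X)
t*E(P) = -44*(-2 + 21*sqrt(13/4)) = -44*(-2 + 21*(sqrt(13)/2)) = -44*(-2 + 21*sqrt(13)/2) = 88 - 462*sqrt(13)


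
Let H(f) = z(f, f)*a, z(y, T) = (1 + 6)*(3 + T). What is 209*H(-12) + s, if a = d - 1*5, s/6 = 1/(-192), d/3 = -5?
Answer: 8426879/32 ≈ 2.6334e+5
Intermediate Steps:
d = -15 (d = 3*(-5) = -15)
s = -1/32 (s = 6/(-192) = 6*(-1/192) = -1/32 ≈ -0.031250)
z(y, T) = 21 + 7*T (z(y, T) = 7*(3 + T) = 21 + 7*T)
a = -20 (a = -15 - 1*5 = -15 - 5 = -20)
H(f) = -420 - 140*f (H(f) = (21 + 7*f)*(-20) = -420 - 140*f)
209*H(-12) + s = 209*(-420 - 140*(-12)) - 1/32 = 209*(-420 + 1680) - 1/32 = 209*1260 - 1/32 = 263340 - 1/32 = 8426879/32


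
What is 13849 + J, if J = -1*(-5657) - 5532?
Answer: 13974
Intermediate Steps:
J = 125 (J = 5657 - 5532 = 125)
13849 + J = 13849 + 125 = 13974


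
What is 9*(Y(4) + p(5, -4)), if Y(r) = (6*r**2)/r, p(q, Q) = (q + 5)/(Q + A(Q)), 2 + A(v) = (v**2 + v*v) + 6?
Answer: 3501/16 ≈ 218.81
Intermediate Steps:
A(v) = 4 + 2*v**2 (A(v) = -2 + ((v**2 + v*v) + 6) = -2 + ((v**2 + v**2) + 6) = -2 + (2*v**2 + 6) = -2 + (6 + 2*v**2) = 4 + 2*v**2)
p(q, Q) = (5 + q)/(4 + Q + 2*Q**2) (p(q, Q) = (q + 5)/(Q + (4 + 2*Q**2)) = (5 + q)/(4 + Q + 2*Q**2))
Y(r) = 6*r
9*(Y(4) + p(5, -4)) = 9*(6*4 + (5 + 5)/(4 - 4 + 2*(-4)**2)) = 9*(24 + 10/(4 - 4 + 2*16)) = 9*(24 + 10/(4 - 4 + 32)) = 9*(24 + 10/32) = 9*(24 + (1/32)*10) = 9*(24 + 5/16) = 9*(389/16) = 3501/16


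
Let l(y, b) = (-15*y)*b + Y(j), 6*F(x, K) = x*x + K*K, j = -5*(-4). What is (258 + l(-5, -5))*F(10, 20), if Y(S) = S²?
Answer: 70750/3 ≈ 23583.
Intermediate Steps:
j = 20
F(x, K) = K²/6 + x²/6 (F(x, K) = (x*x + K*K)/6 = (x² + K²)/6 = (K² + x²)/6 = K²/6 + x²/6)
l(y, b) = 400 - 15*b*y (l(y, b) = (-15*y)*b + 20² = -15*b*y + 400 = 400 - 15*b*y)
(258 + l(-5, -5))*F(10, 20) = (258 + (400 - 15*(-5)*(-5)))*((⅙)*20² + (⅙)*10²) = (258 + (400 - 375))*((⅙)*400 + (⅙)*100) = (258 + 25)*(200/3 + 50/3) = 283*(250/3) = 70750/3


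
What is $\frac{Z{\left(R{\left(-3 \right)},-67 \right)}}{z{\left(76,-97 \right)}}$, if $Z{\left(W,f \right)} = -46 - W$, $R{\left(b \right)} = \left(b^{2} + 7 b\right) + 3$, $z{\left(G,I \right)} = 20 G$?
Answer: $- \frac{37}{1520} \approx -0.024342$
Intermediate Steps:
$R{\left(b \right)} = 3 + b^{2} + 7 b$
$\frac{Z{\left(R{\left(-3 \right)},-67 \right)}}{z{\left(76,-97 \right)}} = \frac{-46 - \left(3 + \left(-3\right)^{2} + 7 \left(-3\right)\right)}{20 \cdot 76} = \frac{-46 - \left(3 + 9 - 21\right)}{1520} = \left(-46 - -9\right) \frac{1}{1520} = \left(-46 + 9\right) \frac{1}{1520} = \left(-37\right) \frac{1}{1520} = - \frac{37}{1520}$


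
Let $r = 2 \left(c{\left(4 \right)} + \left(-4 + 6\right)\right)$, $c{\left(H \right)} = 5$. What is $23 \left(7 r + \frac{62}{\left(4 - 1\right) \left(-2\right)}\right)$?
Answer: $\frac{6049}{3} \approx 2016.3$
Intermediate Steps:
$r = 14$ ($r = 2 \left(5 + \left(-4 + 6\right)\right) = 2 \left(5 + 2\right) = 2 \cdot 7 = 14$)
$23 \left(7 r + \frac{62}{\left(4 - 1\right) \left(-2\right)}\right) = 23 \left(7 \cdot 14 + \frac{62}{\left(4 - 1\right) \left(-2\right)}\right) = 23 \left(98 + \frac{62}{3 \left(-2\right)}\right) = 23 \left(98 + \frac{62}{-6}\right) = 23 \left(98 + 62 \left(- \frac{1}{6}\right)\right) = 23 \left(98 - \frac{31}{3}\right) = 23 \cdot \frac{263}{3} = \frac{6049}{3}$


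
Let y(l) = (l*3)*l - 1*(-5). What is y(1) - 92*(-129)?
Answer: 11876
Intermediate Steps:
y(l) = 5 + 3*l² (y(l) = (3*l)*l + 5 = 3*l² + 5 = 5 + 3*l²)
y(1) - 92*(-129) = (5 + 3*1²) - 92*(-129) = (5 + 3*1) + 11868 = (5 + 3) + 11868 = 8 + 11868 = 11876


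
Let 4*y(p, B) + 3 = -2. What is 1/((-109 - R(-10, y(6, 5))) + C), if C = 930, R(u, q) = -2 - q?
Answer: 4/3287 ≈ 0.0012169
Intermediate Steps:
y(p, B) = -5/4 (y(p, B) = -3/4 + (1/4)*(-2) = -3/4 - 1/2 = -5/4)
1/((-109 - R(-10, y(6, 5))) + C) = 1/((-109 - (-2 - 1*(-5/4))) + 930) = 1/((-109 - (-2 + 5/4)) + 930) = 1/((-109 - 1*(-3/4)) + 930) = 1/((-109 + 3/4) + 930) = 1/(-433/4 + 930) = 1/(3287/4) = 4/3287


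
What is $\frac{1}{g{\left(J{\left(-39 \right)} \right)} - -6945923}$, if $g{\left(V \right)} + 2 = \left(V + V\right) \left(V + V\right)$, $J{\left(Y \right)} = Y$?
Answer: $\frac{1}{6952005} \approx 1.4384 \cdot 10^{-7}$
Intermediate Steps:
$g{\left(V \right)} = -2 + 4 V^{2}$ ($g{\left(V \right)} = -2 + \left(V + V\right) \left(V + V\right) = -2 + 2 V 2 V = -2 + 4 V^{2}$)
$\frac{1}{g{\left(J{\left(-39 \right)} \right)} - -6945923} = \frac{1}{\left(-2 + 4 \left(-39\right)^{2}\right) - -6945923} = \frac{1}{\left(-2 + 4 \cdot 1521\right) + 6945923} = \frac{1}{\left(-2 + 6084\right) + 6945923} = \frac{1}{6082 + 6945923} = \frac{1}{6952005}$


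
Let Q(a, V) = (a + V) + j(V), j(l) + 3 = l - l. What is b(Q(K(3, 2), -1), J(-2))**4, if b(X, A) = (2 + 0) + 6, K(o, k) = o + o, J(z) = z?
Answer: 4096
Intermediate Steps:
j(l) = -3 (j(l) = -3 + (l - l) = -3 + 0 = -3)
K(o, k) = 2*o
Q(a, V) = -3 + V + a (Q(a, V) = (a + V) - 3 = (V + a) - 3 = -3 + V + a)
b(X, A) = 8 (b(X, A) = 2 + 6 = 8)
b(Q(K(3, 2), -1), J(-2))**4 = 8**4 = 4096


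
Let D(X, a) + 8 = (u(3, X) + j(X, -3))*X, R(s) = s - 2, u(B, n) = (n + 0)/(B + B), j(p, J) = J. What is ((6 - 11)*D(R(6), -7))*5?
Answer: 1300/3 ≈ 433.33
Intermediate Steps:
u(B, n) = n/(2*B) (u(B, n) = n/((2*B)) = n*(1/(2*B)) = n/(2*B))
R(s) = -2 + s
D(X, a) = -8 + X*(-3 + X/6) (D(X, a) = -8 + ((1/2)*X/3 - 3)*X = -8 + ((1/2)*X*(1/3) - 3)*X = -8 + (X/6 - 3)*X = -8 + (-3 + X/6)*X = -8 + X*(-3 + X/6))
((6 - 11)*D(R(6), -7))*5 = ((6 - 11)*(-8 - 3*(-2 + 6) + (-2 + 6)**2/6))*5 = -5*(-8 - 3*4 + (1/6)*4**2)*5 = -5*(-8 - 12 + (1/6)*16)*5 = -5*(-8 - 12 + 8/3)*5 = -5*(-52/3)*5 = (260/3)*5 = 1300/3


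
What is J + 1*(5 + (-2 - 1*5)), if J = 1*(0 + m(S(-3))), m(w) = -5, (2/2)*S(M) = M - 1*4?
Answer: -7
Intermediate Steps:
S(M) = -4 + M (S(M) = M - 1*4 = M - 4 = -4 + M)
J = -5 (J = 1*(0 - 5) = 1*(-5) = -5)
J + 1*(5 + (-2 - 1*5)) = -5 + 1*(5 + (-2 - 1*5)) = -5 + 1*(5 + (-2 - 5)) = -5 + 1*(5 - 7) = -5 + 1*(-2) = -5 - 2 = -7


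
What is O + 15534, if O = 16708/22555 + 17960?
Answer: 755473878/22555 ≈ 33495.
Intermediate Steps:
O = 405104508/22555 (O = 16708*(1/22555) + 17960 = 16708/22555 + 17960 = 405104508/22555 ≈ 17961.)
O + 15534 = 405104508/22555 + 15534 = 755473878/22555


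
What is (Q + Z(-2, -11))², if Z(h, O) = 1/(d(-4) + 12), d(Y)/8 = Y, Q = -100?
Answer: 4004001/400 ≈ 10010.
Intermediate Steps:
d(Y) = 8*Y
Z(h, O) = -1/20 (Z(h, O) = 1/(8*(-4) + 12) = 1/(-32 + 12) = 1/(-20) = -1/20)
(Q + Z(-2, -11))² = (-100 - 1/20)² = (-2001/20)² = 4004001/400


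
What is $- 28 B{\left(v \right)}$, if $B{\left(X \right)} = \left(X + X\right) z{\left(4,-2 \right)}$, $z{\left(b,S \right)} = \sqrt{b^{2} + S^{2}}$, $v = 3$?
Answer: $- 336 \sqrt{5} \approx -751.32$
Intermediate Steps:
$z{\left(b,S \right)} = \sqrt{S^{2} + b^{2}}$
$B{\left(X \right)} = 4 X \sqrt{5}$ ($B{\left(X \right)} = \left(X + X\right) \sqrt{\left(-2\right)^{2} + 4^{2}} = 2 X \sqrt{4 + 16} = 2 X \sqrt{20} = 2 X 2 \sqrt{5} = 4 X \sqrt{5}$)
$- 28 B{\left(v \right)} = - 28 \cdot 4 \cdot 3 \sqrt{5} = - 28 \cdot 12 \sqrt{5} = - 336 \sqrt{5}$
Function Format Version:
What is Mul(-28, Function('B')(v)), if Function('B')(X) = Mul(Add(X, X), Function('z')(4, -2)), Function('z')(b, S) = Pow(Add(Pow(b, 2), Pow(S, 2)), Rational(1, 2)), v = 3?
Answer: Mul(-336, Pow(5, Rational(1, 2))) ≈ -751.32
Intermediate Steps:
Function('z')(b, S) = Pow(Add(Pow(S, 2), Pow(b, 2)), Rational(1, 2))
Function('B')(X) = Mul(4, X, Pow(5, Rational(1, 2))) (Function('B')(X) = Mul(Add(X, X), Pow(Add(Pow(-2, 2), Pow(4, 2)), Rational(1, 2))) = Mul(Mul(2, X), Pow(Add(4, 16), Rational(1, 2))) = Mul(Mul(2, X), Pow(20, Rational(1, 2))) = Mul(Mul(2, X), Mul(2, Pow(5, Rational(1, 2)))) = Mul(4, X, Pow(5, Rational(1, 2))))
Mul(-28, Function('B')(v)) = Mul(-28, Mul(4, 3, Pow(5, Rational(1, 2)))) = Mul(-28, Mul(12, Pow(5, Rational(1, 2)))) = Mul(-336, Pow(5, Rational(1, 2)))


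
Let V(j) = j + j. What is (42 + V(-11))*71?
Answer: 1420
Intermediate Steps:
V(j) = 2*j
(42 + V(-11))*71 = (42 + 2*(-11))*71 = (42 - 22)*71 = 20*71 = 1420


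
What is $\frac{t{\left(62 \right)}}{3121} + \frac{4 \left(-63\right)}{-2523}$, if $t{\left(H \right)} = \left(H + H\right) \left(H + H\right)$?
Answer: $\frac{13193380}{2624761} \approx 5.0265$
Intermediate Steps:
$t{\left(H \right)} = 4 H^{2}$ ($t{\left(H \right)} = 2 H 2 H = 4 H^{2}$)
$\frac{t{\left(62 \right)}}{3121} + \frac{4 \left(-63\right)}{-2523} = \frac{4 \cdot 62^{2}}{3121} + \frac{4 \left(-63\right)}{-2523} = 4 \cdot 3844 \cdot \frac{1}{3121} - - \frac{84}{841} = 15376 \cdot \frac{1}{3121} + \frac{84}{841} = \frac{15376}{3121} + \frac{84}{841} = \frac{13193380}{2624761}$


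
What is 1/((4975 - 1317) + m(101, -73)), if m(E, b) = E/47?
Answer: 47/172027 ≈ 0.00027321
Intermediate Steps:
m(E, b) = E/47 (m(E, b) = E*(1/47) = E/47)
1/((4975 - 1317) + m(101, -73)) = 1/((4975 - 1317) + (1/47)*101) = 1/(3658 + 101/47) = 1/(172027/47) = 47/172027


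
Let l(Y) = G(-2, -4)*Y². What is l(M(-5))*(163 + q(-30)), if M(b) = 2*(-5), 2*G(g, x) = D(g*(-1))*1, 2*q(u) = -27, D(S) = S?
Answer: 14950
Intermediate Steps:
q(u) = -27/2 (q(u) = (½)*(-27) = -27/2)
G(g, x) = -g/2 (G(g, x) = ((g*(-1))*1)/2 = (-g*1)/2 = (-g)/2 = -g/2)
M(b) = -10
l(Y) = Y² (l(Y) = (-½*(-2))*Y² = 1*Y² = Y²)
l(M(-5))*(163 + q(-30)) = (-10)²*(163 - 27/2) = 100*(299/2) = 14950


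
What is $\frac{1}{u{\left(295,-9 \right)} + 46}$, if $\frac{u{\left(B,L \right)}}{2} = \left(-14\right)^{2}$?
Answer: $\frac{1}{438} \approx 0.0022831$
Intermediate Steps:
$u{\left(B,L \right)} = 392$ ($u{\left(B,L \right)} = 2 \left(-14\right)^{2} = 2 \cdot 196 = 392$)
$\frac{1}{u{\left(295,-9 \right)} + 46} = \frac{1}{392 + 46} = \frac{1}{438}$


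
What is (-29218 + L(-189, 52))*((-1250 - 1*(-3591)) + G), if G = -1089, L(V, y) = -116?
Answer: -36726168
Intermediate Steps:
(-29218 + L(-189, 52))*((-1250 - 1*(-3591)) + G) = (-29218 - 116)*((-1250 - 1*(-3591)) - 1089) = -29334*((-1250 + 3591) - 1089) = -29334*(2341 - 1089) = -29334*1252 = -36726168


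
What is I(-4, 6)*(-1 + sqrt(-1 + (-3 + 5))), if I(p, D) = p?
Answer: 0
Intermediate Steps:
I(-4, 6)*(-1 + sqrt(-1 + (-3 + 5))) = -4*(-1 + sqrt(-1 + (-3 + 5))) = -4*(-1 + sqrt(-1 + 2)) = -4*(-1 + sqrt(1)) = -4*(-1 + 1) = -4*0 = 0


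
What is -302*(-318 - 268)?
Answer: 176972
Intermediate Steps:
-302*(-318 - 268) = -302*(-586) = 176972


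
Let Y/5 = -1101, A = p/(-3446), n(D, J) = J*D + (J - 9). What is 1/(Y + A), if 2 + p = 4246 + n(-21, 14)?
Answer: -3446/18974185 ≈ -0.00018162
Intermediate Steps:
n(D, J) = -9 + J + D*J (n(D, J) = D*J + (-9 + J) = -9 + J + D*J)
p = 3955 (p = -2 + (4246 + (-9 + 14 - 21*14)) = -2 + (4246 + (-9 + 14 - 294)) = -2 + (4246 - 289) = -2 + 3957 = 3955)
A = -3955/3446 (A = 3955/(-3446) = 3955*(-1/3446) = -3955/3446 ≈ -1.1477)
Y = -5505 (Y = 5*(-1101) = -5505)
1/(Y + A) = 1/(-5505 - 3955/3446) = 1/(-18974185/3446) = -3446/18974185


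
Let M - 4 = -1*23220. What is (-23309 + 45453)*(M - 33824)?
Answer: -1263093760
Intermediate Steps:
M = -23216 (M = 4 - 1*23220 = 4 - 23220 = -23216)
(-23309 + 45453)*(M - 33824) = (-23309 + 45453)*(-23216 - 33824) = 22144*(-57040) = -1263093760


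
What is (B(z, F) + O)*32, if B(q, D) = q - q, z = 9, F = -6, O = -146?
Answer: -4672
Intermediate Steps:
B(q, D) = 0
(B(z, F) + O)*32 = (0 - 146)*32 = -146*32 = -4672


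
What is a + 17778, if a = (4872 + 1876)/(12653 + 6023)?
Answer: 11858167/667 ≈ 17778.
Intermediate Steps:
a = 241/667 (a = 6748/18676 = 6748*(1/18676) = 241/667 ≈ 0.36132)
a + 17778 = 241/667 + 17778 = 11858167/667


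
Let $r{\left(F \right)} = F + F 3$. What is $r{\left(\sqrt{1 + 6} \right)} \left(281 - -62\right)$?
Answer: $1372 \sqrt{7} \approx 3630.0$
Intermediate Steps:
$r{\left(F \right)} = 4 F$ ($r{\left(F \right)} = F + 3 F = 4 F$)
$r{\left(\sqrt{1 + 6} \right)} \left(281 - -62\right) = 4 \sqrt{1 + 6} \left(281 - -62\right) = 4 \sqrt{7} \left(281 + 62\right) = 4 \sqrt{7} \cdot 343 = 1372 \sqrt{7}$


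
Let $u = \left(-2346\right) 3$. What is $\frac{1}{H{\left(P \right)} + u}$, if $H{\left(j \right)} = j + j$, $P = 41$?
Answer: $- \frac{1}{6956} \approx -0.00014376$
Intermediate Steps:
$H{\left(j \right)} = 2 j$
$u = -7038$
$\frac{1}{H{\left(P \right)} + u} = \frac{1}{2 \cdot 41 - 7038} = \frac{1}{82 - 7038} = \frac{1}{-6956} = - \frac{1}{6956}$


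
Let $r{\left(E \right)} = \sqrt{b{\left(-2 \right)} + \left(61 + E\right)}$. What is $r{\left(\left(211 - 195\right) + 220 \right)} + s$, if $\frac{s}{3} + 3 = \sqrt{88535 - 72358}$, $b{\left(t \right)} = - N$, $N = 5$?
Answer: $-9 + 2 \sqrt{73} + 3 \sqrt{16177} \approx 389.65$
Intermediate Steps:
$b{\left(t \right)} = -5$ ($b{\left(t \right)} = \left(-1\right) 5 = -5$)
$r{\left(E \right)} = \sqrt{56 + E}$ ($r{\left(E \right)} = \sqrt{-5 + \left(61 + E\right)} = \sqrt{56 + E}$)
$s = -9 + 3 \sqrt{16177}$ ($s = -9 + 3 \sqrt{88535 - 72358} = -9 + 3 \sqrt{16177} \approx 372.57$)
$r{\left(\left(211 - 195\right) + 220 \right)} + s = \sqrt{56 + \left(\left(211 - 195\right) + 220\right)} - \left(9 - 3 \sqrt{16177}\right) = \sqrt{56 + \left(16 + 220\right)} - \left(9 - 3 \sqrt{16177}\right) = \sqrt{56 + 236} - \left(9 - 3 \sqrt{16177}\right) = \sqrt{292} - \left(9 - 3 \sqrt{16177}\right) = 2 \sqrt{73} - \left(9 - 3 \sqrt{16177}\right) = -9 + 2 \sqrt{73} + 3 \sqrt{16177}$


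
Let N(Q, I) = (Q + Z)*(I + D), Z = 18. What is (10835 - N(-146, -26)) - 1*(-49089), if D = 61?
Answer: 64404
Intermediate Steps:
N(Q, I) = (18 + Q)*(61 + I) (N(Q, I) = (Q + 18)*(I + 61) = (18 + Q)*(61 + I))
(10835 - N(-146, -26)) - 1*(-49089) = (10835 - (1098 + 18*(-26) + 61*(-146) - 26*(-146))) - 1*(-49089) = (10835 - (1098 - 468 - 8906 + 3796)) + 49089 = (10835 - 1*(-4480)) + 49089 = (10835 + 4480) + 49089 = 15315 + 49089 = 64404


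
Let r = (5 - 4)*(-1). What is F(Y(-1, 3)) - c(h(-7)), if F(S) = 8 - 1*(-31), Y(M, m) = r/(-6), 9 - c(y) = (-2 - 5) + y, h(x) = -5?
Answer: 18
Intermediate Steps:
c(y) = 16 - y (c(y) = 9 - ((-2 - 5) + y) = 9 - (-7 + y) = 9 + (7 - y) = 16 - y)
r = -1 (r = 1*(-1) = -1)
Y(M, m) = ⅙ (Y(M, m) = -1/(-6) = -1*(-⅙) = ⅙)
F(S) = 39 (F(S) = 8 + 31 = 39)
F(Y(-1, 3)) - c(h(-7)) = 39 - (16 - 1*(-5)) = 39 - (16 + 5) = 39 - 1*21 = 39 - 21 = 18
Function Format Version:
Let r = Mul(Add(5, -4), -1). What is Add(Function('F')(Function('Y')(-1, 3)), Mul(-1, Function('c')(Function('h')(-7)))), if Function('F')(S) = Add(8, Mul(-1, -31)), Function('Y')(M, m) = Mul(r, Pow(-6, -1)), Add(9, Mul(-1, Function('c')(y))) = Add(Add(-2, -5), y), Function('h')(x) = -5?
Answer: 18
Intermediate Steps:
Function('c')(y) = Add(16, Mul(-1, y)) (Function('c')(y) = Add(9, Mul(-1, Add(Add(-2, -5), y))) = Add(9, Mul(-1, Add(-7, y))) = Add(9, Add(7, Mul(-1, y))) = Add(16, Mul(-1, y)))
r = -1 (r = Mul(1, -1) = -1)
Function('Y')(M, m) = Rational(1, 6) (Function('Y')(M, m) = Mul(-1, Pow(-6, -1)) = Mul(-1, Rational(-1, 6)) = Rational(1, 6))
Function('F')(S) = 39 (Function('F')(S) = Add(8, 31) = 39)
Add(Function('F')(Function('Y')(-1, 3)), Mul(-1, Function('c')(Function('h')(-7)))) = Add(39, Mul(-1, Add(16, Mul(-1, -5)))) = Add(39, Mul(-1, Add(16, 5))) = Add(39, Mul(-1, 21)) = Add(39, -21) = 18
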